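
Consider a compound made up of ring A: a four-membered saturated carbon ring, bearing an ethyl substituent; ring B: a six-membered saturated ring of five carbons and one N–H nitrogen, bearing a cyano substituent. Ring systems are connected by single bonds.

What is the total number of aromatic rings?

0

Ring A has only sp³ atoms, so it is not fully conjugated — not aromatic (cyclobutane).
Ring B has only sp³ atoms, so it is not fully conjugated — not aromatic (piperidine).
No ring is aromatic. Total: 0.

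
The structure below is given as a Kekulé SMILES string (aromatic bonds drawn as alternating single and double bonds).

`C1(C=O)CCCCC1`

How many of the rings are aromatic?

The SMILES encodes a six-membered saturated carbon ring.
The 6-membered ring has only sp³ atoms, so it is not fully conjugated — not aromatic (cyclohexane).

0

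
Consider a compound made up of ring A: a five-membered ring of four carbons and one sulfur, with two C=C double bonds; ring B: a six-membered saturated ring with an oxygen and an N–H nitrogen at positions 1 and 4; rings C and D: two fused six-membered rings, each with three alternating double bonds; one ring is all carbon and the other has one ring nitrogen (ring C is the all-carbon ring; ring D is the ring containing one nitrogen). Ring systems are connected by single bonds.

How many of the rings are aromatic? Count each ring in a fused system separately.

Ring A is planar and fully conjugated; 2 ring double bonds (4 π electrons) plus a heteroatom lone pair (2) give 6 π electrons. 6 = 4(1)+2, so ring A is aromatic (thiophene).
Ring B has only sp³ atoms, so it is not fully conjugated — not aromatic (morpholine).
Rings C and D form a fused bicyclic system (with one nitrogen) with 10 sp² atoms and 10 π electrons from ring double bonds. 10 = 4(2)+2, so the system is aromatic and both rings count as aromatic (quinoline).
Aromatic: A, C, D. Total: 3.

3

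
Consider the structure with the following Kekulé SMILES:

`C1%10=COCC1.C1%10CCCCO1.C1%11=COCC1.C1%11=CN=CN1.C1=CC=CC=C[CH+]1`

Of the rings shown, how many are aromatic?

2

The SMILES encodes a five-membered ring of four carbons and one oxygen, with one C=C double bond and two sp³ carbons; a six-membered saturated ring of five carbons and one oxygen; a five-membered ring of four carbons and one oxygen, with one C=C double bond and two sp³ carbons; a five-membered ring with nitrogens at positions 1 and 3 (one bearing H, one in a C=N bond) and two double bonds; a seven-membered all-carbon ring bearing a positive charge on one carbon, with three C=C double bonds.
The 5-membered ring with one oxygen has two sp³ carbons, so it is not fully conjugated — not aromatic (2,3-dihydrofuran).
The 6-membered ring with one oxygen has only sp³ atoms, so it is not fully conjugated — not aromatic (tetrahydropyran).
The second 5-membered ring with one oxygen has two sp³ carbons, so it is not fully conjugated — not aromatic (2,3-dihydrofuran).
The 5-membered ring with two nitrogens (one N–H, one =N–) is fully conjugated (every ring atom contributes a p orbital); 2 ring double bonds (4 π electrons) plus a heteroatom lone pair (2) give 6 π electrons. Since 6 = 4n+2 (n=1), it is aromatic (imidazole).
The 7-membered ring has a continuous p-orbital overlap around the ring; 3 ring double bonds (6 π electrons) plus the carbocation's empty p orbital (0, but keeps the ring conjugated) give 6 π electrons. 6 = 4(1)+2, so it is aromatic (tropylium cation).
2 of the 5 rings are aromatic. Total: 2.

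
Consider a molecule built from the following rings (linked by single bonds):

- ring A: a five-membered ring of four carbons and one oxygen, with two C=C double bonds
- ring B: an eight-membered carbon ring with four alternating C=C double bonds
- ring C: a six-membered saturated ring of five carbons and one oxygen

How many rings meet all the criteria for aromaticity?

Ring A has a continuous p-orbital overlap around the ring; 2 ring double bonds (4 π electrons) plus a heteroatom lone pair (2) give 6 π electrons. 6 = 4(1)+2, so ring A is aromatic (furan).
Ring B has only sp² ring atoms; a planar conformation would have a fully conjugated π system of 8 electrons. But 8 = 4(2), which is 4n not 4n+2, so ring B is not aromatic (cyclooctatetraene) — cyclooctatetraene distorts into a non-planar tub to avoid antiaromaticity.
Ring C has only sp³ atoms, so it is not fully conjugated — not aromatic (tetrahydropyran).
Aromatic: A. Total: 1.

1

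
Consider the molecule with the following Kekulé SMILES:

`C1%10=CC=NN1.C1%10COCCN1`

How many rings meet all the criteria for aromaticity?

1

The SMILES encodes a five-membered ring with two adjacent nitrogens (one bearing H, one in a double bond) and two double bonds; a six-membered saturated ring with an oxygen and an N–H nitrogen at positions 1 and 4.
The 5-membered ring with two adjacent nitrogens (one N–H, one =N–) has a continuous p-orbital overlap around the ring; 2 ring double bonds (4 π electrons) plus a heteroatom lone pair (2) give 6 π electrons. 6 = 4(1)+2, so it is aromatic (pyrazole).
The 6-membered ring with one oxygen and one N–H (1,4) has only sp³ atoms, so it is not fully conjugated — not aromatic (morpholine).
1 of the 2 rings is aromatic. Total: 1.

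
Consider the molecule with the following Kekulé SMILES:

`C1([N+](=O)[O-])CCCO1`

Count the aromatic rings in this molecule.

0

The SMILES encodes a five-membered saturated ring of four carbons and one oxygen.
The 5-membered ring with one oxygen has only sp³ atoms, so it is not fully conjugated — not aromatic (tetrahydrofuran).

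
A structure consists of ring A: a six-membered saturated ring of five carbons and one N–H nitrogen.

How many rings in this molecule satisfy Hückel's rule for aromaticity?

Ring A has only sp³ atoms, so it is not fully conjugated — not aromatic (piperidine).

0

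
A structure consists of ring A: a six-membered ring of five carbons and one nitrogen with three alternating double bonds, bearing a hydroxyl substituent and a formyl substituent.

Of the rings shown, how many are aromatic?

1

Ring A is planar and fully conjugated; 3 ring double bonds give 6 π electrons. 6 = 4(1)+2, so ring A is aromatic (pyridine).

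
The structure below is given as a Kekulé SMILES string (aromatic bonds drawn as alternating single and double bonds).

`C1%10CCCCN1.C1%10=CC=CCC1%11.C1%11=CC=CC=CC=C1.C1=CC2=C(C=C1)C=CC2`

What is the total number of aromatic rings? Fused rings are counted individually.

The SMILES encodes a six-membered saturated ring of five carbons and one N–H nitrogen; a six-membered carbon ring with two conjugated C=C double bonds and two sp³ carbons; an eight-membered carbon ring with four alternating C=C double bonds; a six-membered carbon ring with three alternating C=C double bonds, fused to a five-membered carbon ring containing one C=C double bond and one sp³ carbon.
The 6-membered ring with one N–H has only sp³ atoms, so it is not fully conjugated — not aromatic (piperidine).
The 6-membered ring has two sp³ carbons, so it is not fully conjugated — not aromatic (1,3-cyclohexadiene).
The 8-membered ring has only sp² ring atoms; a planar conformation would have a fully conjugated π system of 8 electrons. But 8 = 4(2), which is 4n not 4n+2, so it is not aromatic (cyclooctatetraene) — cyclooctatetraene distorts into a non-planar tub to avoid antiaromaticity.
The second 6-membered ring has a continuous p-orbital overlap around the ring; 3 ring double bonds give 6 π electrons. That satisfies 4n+2 with n=1, so it is aromatic (benzene ring).
The 5-membered ring has one sp³ carbon, so it is not fully conjugated — not aromatic (cyclopentene ring).
1 of the 5 rings is aromatic. Total: 1.

1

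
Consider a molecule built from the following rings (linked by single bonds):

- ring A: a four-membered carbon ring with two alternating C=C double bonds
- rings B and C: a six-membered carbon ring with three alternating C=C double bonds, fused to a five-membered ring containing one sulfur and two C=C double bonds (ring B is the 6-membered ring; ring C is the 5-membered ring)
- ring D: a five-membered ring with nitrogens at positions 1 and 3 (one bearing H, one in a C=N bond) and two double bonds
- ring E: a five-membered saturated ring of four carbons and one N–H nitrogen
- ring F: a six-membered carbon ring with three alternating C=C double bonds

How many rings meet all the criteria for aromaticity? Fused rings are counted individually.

4

Ring A has only sp² ring atoms; a planar conformation would have a fully conjugated π system of 4 electrons. But 4 = 4(1), which is 4n not 4n+2, so ring A is not aromatic (cyclobutadiene) — cyclobutadiene is antiaromatic and distorts to a rectangle.
Rings B and C form a fused bicyclic system (with one sulfur) with 9 sp² atoms and 10 π electrons from ring double bonds plus a heteroatom lone pair. 10 = 4(2)+2, so the system is aromatic and both rings count as aromatic (benzothiophene).
Ring D is planar and fully conjugated; 2 ring double bonds (4 π electrons) plus a heteroatom lone pair (2) give 6 π electrons. Since 6 = 4n+2 (n=1), ring D is aromatic (imidazole).
Ring E has only sp³ atoms, so it is not fully conjugated — not aromatic (pyrrolidine).
Ring F is planar and fully conjugated; 3 ring double bonds give 6 π electrons. Since 6 = 4n+2 (n=1), ring F is aromatic (benzene).
Aromatic: B, C, D, F. Total: 4.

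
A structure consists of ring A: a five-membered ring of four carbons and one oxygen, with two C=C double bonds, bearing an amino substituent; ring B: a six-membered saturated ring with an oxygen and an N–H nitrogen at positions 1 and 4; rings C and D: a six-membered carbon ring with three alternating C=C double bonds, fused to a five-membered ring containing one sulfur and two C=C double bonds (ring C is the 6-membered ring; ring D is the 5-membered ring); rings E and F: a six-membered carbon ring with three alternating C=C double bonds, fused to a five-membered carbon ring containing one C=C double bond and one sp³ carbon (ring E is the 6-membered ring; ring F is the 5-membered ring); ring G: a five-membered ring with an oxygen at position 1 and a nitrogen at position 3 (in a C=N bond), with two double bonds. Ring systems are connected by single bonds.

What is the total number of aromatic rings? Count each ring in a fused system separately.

Ring A has a continuous p-orbital overlap around the ring; 2 ring double bonds (4 π electrons) plus a heteroatom lone pair (2) give 6 π electrons. 6 = 4(1)+2, so ring A is aromatic (furan).
Ring B has only sp³ atoms, so it is not fully conjugated — not aromatic (morpholine).
Rings C and D form a fused bicyclic system (with one sulfur) with 9 sp² atoms and 10 π electrons from ring double bonds plus a heteroatom lone pair. 10 = 4(2)+2, so the system is aromatic and both rings count as aromatic (benzothiophene).
Ring E is fully conjugated (every ring atom contributes a p orbital); 3 ring double bonds give 6 π electrons. 6 = 4(1)+2, so ring E is aromatic (benzene ring).
Ring F has one sp³ carbon, so it is not fully conjugated — not aromatic (cyclopentene ring).
Ring G has a continuous p-orbital overlap around the ring; 2 ring double bonds (4 π electrons) plus a heteroatom lone pair (2) give 6 π electrons. That satisfies 4n+2 with n=1, so ring G is aromatic (oxazole).
Aromatic: A, C, D, E, G. Total: 5.

5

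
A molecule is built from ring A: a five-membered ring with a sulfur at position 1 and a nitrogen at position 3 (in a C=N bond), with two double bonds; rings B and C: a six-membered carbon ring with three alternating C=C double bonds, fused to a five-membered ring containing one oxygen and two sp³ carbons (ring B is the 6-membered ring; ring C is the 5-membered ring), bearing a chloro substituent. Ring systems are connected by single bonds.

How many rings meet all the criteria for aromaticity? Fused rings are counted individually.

Ring A is planar and fully conjugated; 2 ring double bonds (4 π electrons) plus a heteroatom lone pair (2) give 6 π electrons. Since 6 = 4n+2 (n=1), ring A is aromatic (thiazole).
Ring B is planar and fully conjugated; 3 ring double bonds give 6 π electrons. Since 6 = 4n+2 (n=1), ring B is aromatic (benzene ring).
Ring C has two sp³ carbons, so it is not fully conjugated — not aromatic (oxolane ring).
Aromatic: A, B. Total: 2.

2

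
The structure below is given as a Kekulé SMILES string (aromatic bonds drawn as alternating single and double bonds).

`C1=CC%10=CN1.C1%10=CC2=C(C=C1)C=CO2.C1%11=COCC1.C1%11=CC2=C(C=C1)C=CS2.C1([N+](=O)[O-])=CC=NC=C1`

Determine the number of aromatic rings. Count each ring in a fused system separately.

6

The SMILES encodes a five-membered ring of four carbons and one nitrogen bearing a hydrogen, with two C=C double bonds; a six-membered carbon ring with three alternating C=C double bonds, fused to a five-membered ring containing one oxygen and two C=C double bonds; a five-membered ring of four carbons and one oxygen, with one C=C double bond and two sp³ carbons; a six-membered carbon ring with three alternating C=C double bonds, fused to a five-membered ring containing one sulfur and two C=C double bonds; a six-membered ring of five carbons and one nitrogen with three alternating double bonds.
The 5-membered ring with one N–H has a continuous p-orbital overlap around the ring; 2 ring double bonds (4 π electrons) plus a heteroatom lone pair (2) give 6 π electrons. 6 = 4(1)+2, so it is aromatic (pyrrole).
The fused 6/5-membered bicyclic (with one oxygen) is a single π system with 9 sp² atoms and 10 π electrons from ring double bonds plus a heteroatom lone pair. 10 = 4(2)+2, so the system is aromatic and both rings count as aromatic (benzofuran).
The 5-membered ring with one oxygen has two sp³ carbons, so it is not fully conjugated — not aromatic (2,3-dihydrofuran).
The fused 6/5-membered bicyclic (with one sulfur) is a single π system with 9 sp² atoms and 10 π electrons from ring double bonds plus a heteroatom lone pair. 10 = 4(2)+2, so the system is aromatic and both rings count as aromatic (benzothiophene).
The 6-membered ring with one nitrogen is planar and fully conjugated; 3 ring double bonds give 6 π electrons. That satisfies 4n+2 with n=1, so it is aromatic (pyridine).
6 of the 7 rings are aromatic. Total: 6.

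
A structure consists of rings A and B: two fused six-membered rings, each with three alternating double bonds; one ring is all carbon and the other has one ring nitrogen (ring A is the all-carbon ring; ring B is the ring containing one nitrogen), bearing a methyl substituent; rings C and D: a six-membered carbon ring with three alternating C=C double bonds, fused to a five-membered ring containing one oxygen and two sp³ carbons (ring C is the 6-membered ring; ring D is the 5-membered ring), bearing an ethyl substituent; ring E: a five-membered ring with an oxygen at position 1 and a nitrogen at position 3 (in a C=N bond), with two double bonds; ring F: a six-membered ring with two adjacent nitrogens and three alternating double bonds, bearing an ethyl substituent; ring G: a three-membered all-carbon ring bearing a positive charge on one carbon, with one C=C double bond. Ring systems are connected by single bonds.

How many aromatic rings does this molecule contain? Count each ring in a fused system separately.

Rings A and B form a fused bicyclic system (with one nitrogen) with 10 sp² atoms and 10 π electrons from ring double bonds. 10 = 4(2)+2, so the system is aromatic and both rings count as aromatic (quinoline).
Ring C is fully conjugated (every ring atom contributes a p orbital); 3 ring double bonds give 6 π electrons. That satisfies 4n+2 with n=1, so ring C is aromatic (benzene ring).
Ring D has two sp³ carbons, so it is not fully conjugated — not aromatic (oxolane ring).
Ring E is planar and fully conjugated; 2 ring double bonds (4 π electrons) plus a heteroatom lone pair (2) give 6 π electrons. 6 = 4(1)+2, so ring E is aromatic (oxazole).
Ring F is fully conjugated (every ring atom contributes a p orbital); 3 ring double bonds give 6 π electrons. That satisfies 4n+2 with n=1, so ring F is aromatic (pyridazine).
Ring G has a continuous p-orbital overlap around the ring; 1 ring double bond (2 π electrons) plus the carbocation's empty p orbital (0, but keeps the ring conjugated) give 2 π electrons. That satisfies 4n+2 with n=0, so ring G is aromatic (cyclopropenyl cation).
Aromatic: A, B, C, E, F, G. Total: 6.

6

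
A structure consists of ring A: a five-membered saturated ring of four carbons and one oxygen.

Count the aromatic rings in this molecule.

Ring A has only sp³ atoms, so it is not fully conjugated — not aromatic (tetrahydrofuran).

0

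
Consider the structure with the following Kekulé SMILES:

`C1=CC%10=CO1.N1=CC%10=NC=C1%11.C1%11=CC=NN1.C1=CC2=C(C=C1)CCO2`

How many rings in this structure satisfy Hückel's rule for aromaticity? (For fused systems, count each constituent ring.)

The SMILES encodes a five-membered ring of four carbons and one oxygen, with two C=C double bonds; a six-membered ring with nitrogens at positions 1 and 4 and three alternating double bonds; a five-membered ring with two adjacent nitrogens (one bearing H, one in a double bond) and two double bonds; a six-membered carbon ring with three alternating C=C double bonds, fused to a five-membered ring containing one oxygen and two sp³ carbons.
The 5-membered ring with one oxygen is fully conjugated (every ring atom contributes a p orbital); 2 ring double bonds (4 π electrons) plus a heteroatom lone pair (2) give 6 π electrons. Since 6 = 4n+2 (n=1), it is aromatic (furan).
The 6-membered ring with two nitrogens (1,4) has a continuous p-orbital overlap around the ring; 3 ring double bonds give 6 π electrons. That satisfies 4n+2 with n=1, so it is aromatic (pyrazine).
The 5-membered ring with two adjacent nitrogens (one N–H, one =N–) has a continuous p-orbital overlap around the ring; 2 ring double bonds (4 π electrons) plus a heteroatom lone pair (2) give 6 π electrons. 6 = 4(1)+2, so it is aromatic (pyrazole).
The 6-membered ring is fully conjugated (every ring atom contributes a p orbital); 3 ring double bonds give 6 π electrons. 6 = 4(1)+2, so it is aromatic (benzene ring).
The second 5-membered ring with one oxygen has two sp³ carbons, so it is not fully conjugated — not aromatic (oxolane ring).
4 of the 5 rings are aromatic. Total: 4.

4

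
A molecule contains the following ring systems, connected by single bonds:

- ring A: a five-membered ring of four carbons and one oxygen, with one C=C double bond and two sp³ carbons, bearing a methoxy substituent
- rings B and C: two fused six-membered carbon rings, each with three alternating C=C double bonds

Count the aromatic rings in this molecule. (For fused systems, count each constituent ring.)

2

Ring A has two sp³ carbons, so it is not fully conjugated — not aromatic (2,3-dihydrofuran).
Rings B and C form a fused bicyclic system with 10 sp² atoms and 10 π electrons from ring double bonds. 10 = 4(2)+2, so the system is aromatic and both rings count as aromatic (naphthalene).
Aromatic: B, C. Total: 2.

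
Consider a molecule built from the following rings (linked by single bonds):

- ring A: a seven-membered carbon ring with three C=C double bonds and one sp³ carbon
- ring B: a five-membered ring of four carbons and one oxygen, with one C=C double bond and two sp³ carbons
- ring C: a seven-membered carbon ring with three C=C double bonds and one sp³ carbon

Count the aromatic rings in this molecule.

Ring A has one sp³ carbon, so it is not fully conjugated — not aromatic (cycloheptatriene).
Ring B has two sp³ carbons, so it is not fully conjugated — not aromatic (2,3-dihydrofuran).
Ring C has one sp³ carbon, so it is not fully conjugated — not aromatic (cycloheptatriene).
No ring is aromatic. Total: 0.

0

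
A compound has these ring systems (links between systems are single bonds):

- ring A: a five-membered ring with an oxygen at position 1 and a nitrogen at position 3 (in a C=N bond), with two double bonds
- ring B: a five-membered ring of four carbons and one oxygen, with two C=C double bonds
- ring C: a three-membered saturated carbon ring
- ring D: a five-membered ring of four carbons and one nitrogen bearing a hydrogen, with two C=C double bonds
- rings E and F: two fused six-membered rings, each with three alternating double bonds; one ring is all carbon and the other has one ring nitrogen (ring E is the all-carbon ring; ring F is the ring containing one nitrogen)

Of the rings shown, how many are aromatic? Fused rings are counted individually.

Ring A has a continuous p-orbital overlap around the ring; 2 ring double bonds (4 π electrons) plus a heteroatom lone pair (2) give 6 π electrons. Since 6 = 4n+2 (n=1), ring A is aromatic (oxazole).
Ring B has a continuous p-orbital overlap around the ring; 2 ring double bonds (4 π electrons) plus a heteroatom lone pair (2) give 6 π electrons. Since 6 = 4n+2 (n=1), ring B is aromatic (furan).
Ring C has only sp³ atoms, so it is not fully conjugated — not aromatic (cyclopropane).
Ring D has a continuous p-orbital overlap around the ring; 2 ring double bonds (4 π electrons) plus a heteroatom lone pair (2) give 6 π electrons. That satisfies 4n+2 with n=1, so ring D is aromatic (pyrrole).
Rings E and F form a fused bicyclic system (with one nitrogen) with 10 sp² atoms and 10 π electrons from ring double bonds. 10 = 4(2)+2, so the system is aromatic and both rings count as aromatic (quinoline).
Aromatic: A, B, D, E, F. Total: 5.

5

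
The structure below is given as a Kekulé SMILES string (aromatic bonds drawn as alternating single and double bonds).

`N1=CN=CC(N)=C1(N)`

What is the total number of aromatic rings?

1

The SMILES encodes a six-membered ring with nitrogens at positions 1 and 3 and three alternating double bonds.
The 6-membered ring with two nitrogens (1,3) is fully conjugated (every ring atom contributes a p orbital); 3 ring double bonds give 6 π electrons. That satisfies 4n+2 with n=1, so it is aromatic (pyrimidine).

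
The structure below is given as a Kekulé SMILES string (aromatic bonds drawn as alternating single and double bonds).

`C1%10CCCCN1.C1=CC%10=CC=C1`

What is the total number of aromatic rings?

The SMILES encodes a six-membered saturated ring of five carbons and one N–H nitrogen; a six-membered carbon ring with three alternating C=C double bonds.
The 6-membered ring with one N–H has only sp³ atoms, so it is not fully conjugated — not aromatic (piperidine).
The 6-membered ring has a continuous p-orbital overlap around the ring; 3 ring double bonds give 6 π electrons. That satisfies 4n+2 with n=1, so it is aromatic (benzene).
1 of the 2 rings is aromatic. Total: 1.

1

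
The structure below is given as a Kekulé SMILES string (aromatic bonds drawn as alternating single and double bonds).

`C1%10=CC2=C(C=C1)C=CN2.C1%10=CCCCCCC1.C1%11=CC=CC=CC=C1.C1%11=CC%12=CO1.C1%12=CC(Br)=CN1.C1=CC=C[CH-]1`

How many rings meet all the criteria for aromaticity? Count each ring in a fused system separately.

5

The SMILES encodes a six-membered carbon ring with three alternating C=C double bonds, fused to a five-membered ring containing one N–H nitrogen and two C=C double bonds; an eight-membered carbon ring with one C=C double bond; an eight-membered carbon ring with four alternating C=C double bonds; a five-membered ring of four carbons and one oxygen, with two C=C double bonds; a five-membered ring of four carbons and one nitrogen bearing a hydrogen, with two C=C double bonds; a five-membered all-carbon ring bearing a negative charge on one carbon, with two C=C double bonds.
The fused 6/5-membered bicyclic (with one N–H) is a single π system with 9 sp² atoms and 10 π electrons from ring double bonds plus a heteroatom lone pair. 10 = 4(2)+2, so the system is aromatic and both rings count as aromatic (indole).
The 8-membered ring has six sp³ carbons, so it is not fully conjugated — not aromatic (cyclooctene).
The second 8-membered ring has only sp² ring atoms; a planar conformation would have a fully conjugated π system of 8 electrons. But 8 = 4(2), which is 4n not 4n+2, so it is not aromatic (cyclooctatetraene) — cyclooctatetraene distorts into a non-planar tub to avoid antiaromaticity.
The 5-membered ring with one oxygen is fully conjugated (every ring atom contributes a p orbital); 2 ring double bonds (4 π electrons) plus a heteroatom lone pair (2) give 6 π electrons. 6 = 4(1)+2, so it is aromatic (furan).
The 5-membered ring with one N–H is planar and fully conjugated; 2 ring double bonds (4 π electrons) plus a heteroatom lone pair (2) give 6 π electrons. That satisfies 4n+2 with n=1, so it is aromatic (pyrrole).
The 5-membered ring has a continuous p-orbital overlap around the ring; 2 ring double bonds (4 π electrons) plus the carbanion lone pair (2) give 6 π electrons. Since 6 = 4n+2 (n=1), it is aromatic (cyclopentadienyl anion).
5 of the 7 rings are aromatic. Total: 5.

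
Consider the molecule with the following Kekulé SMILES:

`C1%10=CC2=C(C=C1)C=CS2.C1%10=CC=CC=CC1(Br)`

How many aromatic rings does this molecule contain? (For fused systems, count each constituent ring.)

2

The SMILES encodes a six-membered carbon ring with three alternating C=C double bonds, fused to a five-membered ring containing one sulfur and two C=C double bonds; a seven-membered carbon ring with three C=C double bonds and one sp³ carbon.
The fused 6/5-membered bicyclic (with one sulfur) is a single π system with 9 sp² atoms and 10 π electrons from ring double bonds plus a heteroatom lone pair. 10 = 4(2)+2, so the system is aromatic and both rings count as aromatic (benzothiophene).
The 7-membered ring has one sp³ carbon, so it is not fully conjugated — not aromatic (cycloheptatriene).
2 of the 3 rings are aromatic. Total: 2.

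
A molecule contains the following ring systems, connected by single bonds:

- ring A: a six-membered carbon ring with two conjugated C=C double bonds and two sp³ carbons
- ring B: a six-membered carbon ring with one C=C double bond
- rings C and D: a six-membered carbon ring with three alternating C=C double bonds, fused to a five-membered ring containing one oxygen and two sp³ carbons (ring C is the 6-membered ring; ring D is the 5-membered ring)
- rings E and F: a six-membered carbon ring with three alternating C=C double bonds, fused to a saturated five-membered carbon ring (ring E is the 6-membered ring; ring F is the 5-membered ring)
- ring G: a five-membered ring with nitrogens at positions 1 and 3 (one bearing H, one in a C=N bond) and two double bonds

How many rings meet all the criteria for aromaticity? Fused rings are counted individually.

Ring A has two sp³ carbons, so it is not fully conjugated — not aromatic (1,3-cyclohexadiene).
Ring B has four sp³ carbons, so it is not fully conjugated — not aromatic (cyclohexene).
Ring C has a continuous p-orbital overlap around the ring; 3 ring double bonds give 6 π electrons. 6 = 4(1)+2, so ring C is aromatic (benzene ring).
Ring D has two sp³ carbons, so it is not fully conjugated — not aromatic (oxolane ring).
Ring E is planar and fully conjugated; 3 ring double bonds give 6 π electrons. That satisfies 4n+2 with n=1, so ring E is aromatic (benzene ring).
Ring F has three sp³ carbons, so it is not fully conjugated — not aromatic (cyclopentane ring).
Ring G has a continuous p-orbital overlap around the ring; 2 ring double bonds (4 π electrons) plus a heteroatom lone pair (2) give 6 π electrons. That satisfies 4n+2 with n=1, so ring G is aromatic (imidazole).
Aromatic: C, E, G. Total: 3.

3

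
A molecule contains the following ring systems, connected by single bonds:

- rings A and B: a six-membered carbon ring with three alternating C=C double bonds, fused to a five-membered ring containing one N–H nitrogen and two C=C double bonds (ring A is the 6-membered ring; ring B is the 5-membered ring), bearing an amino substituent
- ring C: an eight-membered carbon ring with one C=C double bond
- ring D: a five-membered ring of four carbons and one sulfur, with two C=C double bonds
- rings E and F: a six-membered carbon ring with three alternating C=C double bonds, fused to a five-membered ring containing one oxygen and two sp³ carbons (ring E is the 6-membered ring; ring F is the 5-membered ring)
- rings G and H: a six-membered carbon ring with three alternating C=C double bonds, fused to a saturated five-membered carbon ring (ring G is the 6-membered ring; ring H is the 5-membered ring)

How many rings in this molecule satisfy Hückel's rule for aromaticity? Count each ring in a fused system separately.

Rings A and B form a fused bicyclic system (with one N–H) with 9 sp² atoms and 10 π electrons from ring double bonds plus a heteroatom lone pair. 10 = 4(2)+2, so the system is aromatic and both rings count as aromatic (indole).
Ring C has six sp³ carbons, so it is not fully conjugated — not aromatic (cyclooctene).
Ring D is fully conjugated (every ring atom contributes a p orbital); 2 ring double bonds (4 π electrons) plus a heteroatom lone pair (2) give 6 π electrons. Since 6 = 4n+2 (n=1), ring D is aromatic (thiophene).
Ring E is fully conjugated (every ring atom contributes a p orbital); 3 ring double bonds give 6 π electrons. Since 6 = 4n+2 (n=1), ring E is aromatic (benzene ring).
Ring F has two sp³ carbons, so it is not fully conjugated — not aromatic (oxolane ring).
Ring G has a continuous p-orbital overlap around the ring; 3 ring double bonds give 6 π electrons. Since 6 = 4n+2 (n=1), ring G is aromatic (benzene ring).
Ring H has three sp³ carbons, so it is not fully conjugated — not aromatic (cyclopentane ring).
Aromatic: A, B, D, E, G. Total: 5.

5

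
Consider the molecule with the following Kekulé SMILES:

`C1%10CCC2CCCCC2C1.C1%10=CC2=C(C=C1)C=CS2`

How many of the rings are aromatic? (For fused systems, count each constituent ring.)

The SMILES encodes two fused six-membered saturated carbon rings; a six-membered carbon ring with three alternating C=C double bonds, fused to a five-membered ring containing one sulfur and two C=C double bonds.
The 6-membered ring has only sp³ atoms, so it is not fully conjugated — not aromatic (cyclohexane ring).
The second 6-membered ring has only sp³ atoms, so it is not fully conjugated — not aromatic (cyclohexane ring).
The fused 6/5-membered bicyclic (with one sulfur) is a single π system with 9 sp² atoms and 10 π electrons from ring double bonds plus a heteroatom lone pair. 10 = 4(2)+2, so the system is aromatic and both rings count as aromatic (benzothiophene).
2 of the 4 rings are aromatic. Total: 2.

2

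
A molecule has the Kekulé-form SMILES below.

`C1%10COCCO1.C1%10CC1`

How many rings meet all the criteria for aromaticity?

The SMILES encodes a six-membered saturated ring with oxygens at positions 1 and 4; a three-membered saturated carbon ring.
The 6-membered ring with two oxygens (1,4) has only sp³ atoms, so it is not fully conjugated — not aromatic (1,4-dioxane).
The 3-membered ring has only sp³ atoms, so it is not fully conjugated — not aromatic (cyclopropane).
None of the rings are aromatic. Total: 0.

0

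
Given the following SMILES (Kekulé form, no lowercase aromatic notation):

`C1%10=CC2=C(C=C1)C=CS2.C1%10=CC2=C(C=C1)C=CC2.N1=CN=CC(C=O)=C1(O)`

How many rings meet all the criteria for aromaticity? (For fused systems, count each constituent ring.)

4

The SMILES encodes a six-membered carbon ring with three alternating C=C double bonds, fused to a five-membered ring containing one sulfur and two C=C double bonds; a six-membered carbon ring with three alternating C=C double bonds, fused to a five-membered carbon ring containing one C=C double bond and one sp³ carbon; a six-membered ring with nitrogens at positions 1 and 3 and three alternating double bonds.
The fused 6/5-membered bicyclic (with one sulfur) is a single π system with 9 sp² atoms and 10 π electrons from ring double bonds plus a heteroatom lone pair. 10 = 4(2)+2, so the system is aromatic and both rings count as aromatic (benzothiophene).
The 6-membered ring is planar and fully conjugated; 3 ring double bonds give 6 π electrons. Since 6 = 4n+2 (n=1), it is aromatic (benzene ring).
The 5-membered ring has one sp³ carbon, so it is not fully conjugated — not aromatic (cyclopentene ring).
The 6-membered ring with two nitrogens (1,3) is fully conjugated (every ring atom contributes a p orbital); 3 ring double bonds give 6 π electrons. 6 = 4(1)+2, so it is aromatic (pyrimidine).
4 of the 5 rings are aromatic. Total: 4.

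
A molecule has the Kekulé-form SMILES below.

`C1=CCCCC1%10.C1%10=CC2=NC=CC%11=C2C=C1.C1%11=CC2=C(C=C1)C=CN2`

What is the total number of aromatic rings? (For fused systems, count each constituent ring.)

The SMILES encodes a six-membered carbon ring with one C=C double bond; two fused six-membered rings, each with three alternating double bonds; one ring is all carbon and the other has one ring nitrogen; a six-membered carbon ring with three alternating C=C double bonds, fused to a five-membered ring containing one N–H nitrogen and two C=C double bonds.
The 6-membered ring has four sp³ carbons, so it is not fully conjugated — not aromatic (cyclohexene).
The fused 6/6-membered bicyclic (with one nitrogen) is a single π system with 10 sp² atoms and 10 π electrons from ring double bonds. 10 = 4(2)+2, so the system is aromatic and both rings count as aromatic (quinoline).
The fused 6/5-membered bicyclic (with one N–H) is a single π system with 9 sp² atoms and 10 π electrons from ring double bonds plus a heteroatom lone pair. 10 = 4(2)+2, so the system is aromatic and both rings count as aromatic (indole).
4 of the 5 rings are aromatic. Total: 4.

4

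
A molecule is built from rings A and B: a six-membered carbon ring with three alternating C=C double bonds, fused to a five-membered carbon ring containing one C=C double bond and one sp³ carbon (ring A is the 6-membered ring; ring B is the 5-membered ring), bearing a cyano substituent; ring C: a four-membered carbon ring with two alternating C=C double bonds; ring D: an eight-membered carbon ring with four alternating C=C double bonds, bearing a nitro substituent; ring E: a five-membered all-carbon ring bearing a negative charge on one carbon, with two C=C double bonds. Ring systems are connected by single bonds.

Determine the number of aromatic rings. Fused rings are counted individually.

Ring A is planar and fully conjugated; 3 ring double bonds give 6 π electrons. 6 = 4(1)+2, so ring A is aromatic (benzene ring).
Ring B has one sp³ carbon, so it is not fully conjugated — not aromatic (cyclopentene ring).
Ring C has only sp² ring atoms; a planar conformation would have a fully conjugated π system of 4 electrons. But 4 = 4(1), which is 4n not 4n+2, so ring C is not aromatic (cyclobutadiene) — cyclobutadiene is antiaromatic and distorts to a rectangle.
Ring D has only sp² ring atoms; a planar conformation would have a fully conjugated π system of 8 electrons. But 8 = 4(2), which is 4n not 4n+2, so ring D is not aromatic (cyclooctatetraene) — cyclooctatetraene distorts into a non-planar tub to avoid antiaromaticity.
Ring E has a continuous p-orbital overlap around the ring; 2 ring double bonds (4 π electrons) plus the carbanion lone pair (2) give 6 π electrons. Since 6 = 4n+2 (n=1), ring E is aromatic (cyclopentadienyl anion).
Aromatic: A, E. Total: 2.

2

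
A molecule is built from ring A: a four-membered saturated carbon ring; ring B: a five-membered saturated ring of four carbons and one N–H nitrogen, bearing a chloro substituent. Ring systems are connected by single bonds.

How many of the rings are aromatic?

Ring A has only sp³ atoms, so it is not fully conjugated — not aromatic (cyclobutane).
Ring B has only sp³ atoms, so it is not fully conjugated — not aromatic (pyrrolidine).
No ring is aromatic. Total: 0.

0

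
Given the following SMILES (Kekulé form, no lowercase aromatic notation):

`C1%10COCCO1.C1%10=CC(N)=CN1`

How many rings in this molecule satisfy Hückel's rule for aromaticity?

The SMILES encodes a six-membered saturated ring with oxygens at positions 1 and 4; a five-membered ring of four carbons and one nitrogen bearing a hydrogen, with two C=C double bonds.
The 6-membered ring with two oxygens (1,4) has only sp³ atoms, so it is not fully conjugated — not aromatic (1,4-dioxane).
The 5-membered ring with one N–H is planar and fully conjugated; 2 ring double bonds (4 π electrons) plus a heteroatom lone pair (2) give 6 π electrons. That satisfies 4n+2 with n=1, so it is aromatic (pyrrole).
1 of the 2 rings is aromatic. Total: 1.

1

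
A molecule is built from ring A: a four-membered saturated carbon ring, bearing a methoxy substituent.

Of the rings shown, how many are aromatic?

0

Ring A has only sp³ atoms, so it is not fully conjugated — not aromatic (cyclobutane).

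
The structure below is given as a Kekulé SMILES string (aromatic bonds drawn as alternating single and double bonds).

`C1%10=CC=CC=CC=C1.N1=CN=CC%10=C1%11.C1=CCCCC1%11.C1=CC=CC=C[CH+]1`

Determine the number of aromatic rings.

The SMILES encodes an eight-membered carbon ring with four alternating C=C double bonds; a six-membered ring with nitrogens at positions 1 and 3 and three alternating double bonds; a six-membered carbon ring with one C=C double bond; a seven-membered all-carbon ring bearing a positive charge on one carbon, with three C=C double bonds.
The 8-membered ring has only sp² ring atoms; a planar conformation would have a fully conjugated π system of 8 electrons. But 8 = 4(2), which is 4n not 4n+2, so it is not aromatic (cyclooctatetraene) — cyclooctatetraene distorts into a non-planar tub to avoid antiaromaticity.
The 6-membered ring with two nitrogens (1,3) is planar and fully conjugated; 3 ring double bonds give 6 π electrons. 6 = 4(1)+2, so it is aromatic (pyrimidine).
The 6-membered ring has four sp³ carbons, so it is not fully conjugated — not aromatic (cyclohexene).
The 7-membered ring is fully conjugated (every ring atom contributes a p orbital); 3 ring double bonds (6 π electrons) plus the carbocation's empty p orbital (0, but keeps the ring conjugated) give 6 π electrons. That satisfies 4n+2 with n=1, so it is aromatic (tropylium cation).
2 of the 4 rings are aromatic. Total: 2.

2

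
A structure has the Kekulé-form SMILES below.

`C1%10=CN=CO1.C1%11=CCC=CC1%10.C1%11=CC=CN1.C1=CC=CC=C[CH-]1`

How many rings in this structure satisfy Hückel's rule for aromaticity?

2

The SMILES encodes a five-membered ring with an oxygen at position 1 and a nitrogen at position 3 (in a C=N bond), with two double bonds; a six-membered carbon ring with two isolated C=C double bonds and two sp³ carbons; a five-membered ring of four carbons and one nitrogen bearing a hydrogen, with two C=C double bonds; a seven-membered all-carbon ring bearing a negative charge on one carbon, with three C=C double bonds.
The 5-membered ring with one oxygen and one =N– is fully conjugated (every ring atom contributes a p orbital); 2 ring double bonds (4 π electrons) plus a heteroatom lone pair (2) give 6 π electrons. 6 = 4(1)+2, so it is aromatic (oxazole).
The 6-membered ring has two sp³ carbons, so it is not fully conjugated — not aromatic (1,4-cyclohexadiene).
The 5-membered ring with one N–H is fully conjugated (every ring atom contributes a p orbital); 2 ring double bonds (4 π electrons) plus a heteroatom lone pair (2) give 6 π electrons. 6 = 4(1)+2, so it is aromatic (pyrrole).
The 7-membered ring has only sp² ring atoms; a planar conformation would have a fully conjugated π system of 8 electrons. But 8 = 4(2), which is 4n not 4n+2, so it is not aromatic (cycloheptatrienyl anion).
2 of the 4 rings are aromatic. Total: 2.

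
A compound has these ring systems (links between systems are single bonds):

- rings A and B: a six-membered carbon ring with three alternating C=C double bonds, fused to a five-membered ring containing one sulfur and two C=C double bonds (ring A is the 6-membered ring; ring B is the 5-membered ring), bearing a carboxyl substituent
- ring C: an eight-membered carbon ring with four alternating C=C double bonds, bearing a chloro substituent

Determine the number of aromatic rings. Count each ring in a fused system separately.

Rings A and B form a fused bicyclic system (with one sulfur) with 9 sp² atoms and 10 π electrons from ring double bonds plus a heteroatom lone pair. 10 = 4(2)+2, so the system is aromatic and both rings count as aromatic (benzothiophene).
Ring C has only sp² ring atoms; a planar conformation would have a fully conjugated π system of 8 electrons. But 8 = 4(2), which is 4n not 4n+2, so ring C is not aromatic (cyclooctatetraene) — cyclooctatetraene distorts into a non-planar tub to avoid antiaromaticity.
Aromatic: A, B. Total: 2.

2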